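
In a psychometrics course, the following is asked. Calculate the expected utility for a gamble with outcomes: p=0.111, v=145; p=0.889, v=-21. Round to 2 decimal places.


EU = sum(p_i * v_i)
0.111 * 145 = 16.095
0.889 * -21 = -18.669
EU = 16.095 + -18.669
= -2.57


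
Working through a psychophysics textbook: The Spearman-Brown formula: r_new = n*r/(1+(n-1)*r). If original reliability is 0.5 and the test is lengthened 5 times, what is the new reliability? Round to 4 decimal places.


r_new = n*r / (1 + (n-1)*r)
Numerator = 5 * 0.5 = 2.5
Denominator = 1 + 4 * 0.5 = 3.0
r_new = 2.5 / 3.0
= 0.8333


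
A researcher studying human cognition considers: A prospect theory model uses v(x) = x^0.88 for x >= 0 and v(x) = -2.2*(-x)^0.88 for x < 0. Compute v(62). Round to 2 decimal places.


Since x = 62 >= 0, use v(x) = x^0.88
62^0.88 = 37.7837
v(62) = 37.78


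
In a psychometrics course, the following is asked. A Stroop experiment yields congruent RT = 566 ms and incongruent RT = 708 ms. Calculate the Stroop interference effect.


Stroop effect = RT(incongruent) - RT(congruent)
= 708 - 566
= 142 ms


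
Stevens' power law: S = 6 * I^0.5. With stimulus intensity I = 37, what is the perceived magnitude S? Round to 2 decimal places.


S = 6 * 37^0.5
37^0.5 = 6.0828
S = 6 * 6.0828
= 36.50


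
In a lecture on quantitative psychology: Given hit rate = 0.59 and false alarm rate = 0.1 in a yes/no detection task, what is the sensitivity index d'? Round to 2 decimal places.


d' = z(HR) - z(FAR)
z(0.59) = 0.2275
z(0.1) = -1.2816
d' = 0.2275 - -1.2816
= 1.51


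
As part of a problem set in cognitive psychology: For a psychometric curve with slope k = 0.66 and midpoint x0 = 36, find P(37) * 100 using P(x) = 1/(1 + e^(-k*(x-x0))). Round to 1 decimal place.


P(x) = 1/(1 + e^(-0.66*(37 - 36)))
Exponent = -0.66 * 1 = -0.66
e^(-0.66) = 0.516851
P = 1/(1 + 0.516851) = 0.659261
Percentage = 65.9


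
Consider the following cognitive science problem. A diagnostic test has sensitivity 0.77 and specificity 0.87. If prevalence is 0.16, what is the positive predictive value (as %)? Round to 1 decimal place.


PPV = (sens * prev) / (sens * prev + (1-spec) * (1-prev))
Numerator = 0.77 * 0.16 = 0.1232
P(positive and no disease) = (1 - spec) * (1 - prev) = (1 - 0.87) * (1 - 0.16) = 0.1092
Denominator = 0.1232 + 0.1092 = 0.2324
PPV = 0.1232 / 0.2324 = 0.53012
As percentage = 53.0


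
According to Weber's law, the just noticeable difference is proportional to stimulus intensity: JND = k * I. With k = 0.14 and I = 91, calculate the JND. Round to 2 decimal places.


JND = k * I
JND = 0.14 * 91
= 12.74


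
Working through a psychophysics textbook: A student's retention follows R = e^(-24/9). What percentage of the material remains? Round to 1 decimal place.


R = e^(-t/S)
-t/S = -24/9 = -2.666667
R = e^(-2.666667) = 0.069483
Percentage = 0.069483 * 100
= 6.9


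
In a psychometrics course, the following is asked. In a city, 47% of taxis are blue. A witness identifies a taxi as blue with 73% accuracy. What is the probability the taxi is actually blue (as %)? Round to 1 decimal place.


P(blue | says blue) = P(says blue | blue)*P(blue) / [P(says blue | blue)*P(blue) + P(says blue | not blue)*P(not blue)]
Numerator = 0.73 * 0.47 = 0.3431
False identification = 0.27 * 0.53 = 0.1431
P = 0.3431 / (0.3431 + 0.1431)
= 0.3431 / 0.4862
As percentage = 70.6


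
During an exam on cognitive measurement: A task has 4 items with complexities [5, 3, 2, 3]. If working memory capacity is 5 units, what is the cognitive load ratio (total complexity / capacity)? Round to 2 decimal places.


Total complexity = 5 + 3 + 2 + 3 = 13
Load = total / capacity = 13 / 5
= 2.60


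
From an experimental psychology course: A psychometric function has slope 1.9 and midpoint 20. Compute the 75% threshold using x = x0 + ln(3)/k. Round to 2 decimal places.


At P = 0.75: 0.75 = 1/(1 + e^(-k*(x-x0)))
Solving: e^(-k*(x-x0)) = 1/3
x = x0 + ln(3)/k
ln(3) = 1.0986
x = 20 + 1.0986/1.9
= 20 + 0.5782
= 20.58


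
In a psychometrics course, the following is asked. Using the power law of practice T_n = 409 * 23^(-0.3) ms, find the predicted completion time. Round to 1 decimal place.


T_n = 409 * 23^(-0.3)
23^(-0.3) = 0.390375
T_n = 409 * 0.390375
= 159.7 ms


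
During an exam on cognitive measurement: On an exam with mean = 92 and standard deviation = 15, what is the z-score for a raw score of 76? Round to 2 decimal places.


z = (X - mu) / sigma
= (76 - 92) / 15
= -16 / 15
= -1.07


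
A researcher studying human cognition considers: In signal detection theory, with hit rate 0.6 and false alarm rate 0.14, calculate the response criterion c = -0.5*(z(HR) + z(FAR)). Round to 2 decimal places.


c = -0.5 * (z(HR) + z(FAR))
z(0.6) = 0.2533
z(0.14) = -1.0803
c = -0.5 * (0.2533 + -1.0803)
= -0.5 * -0.827
= 0.41


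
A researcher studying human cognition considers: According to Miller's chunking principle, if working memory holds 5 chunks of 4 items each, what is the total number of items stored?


Total items = chunks * items_per_chunk
= 5 * 4
= 20


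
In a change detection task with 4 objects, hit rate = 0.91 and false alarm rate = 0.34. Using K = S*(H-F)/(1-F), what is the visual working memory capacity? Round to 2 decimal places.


K = S * (H - F) / (1 - F)
H - F = 0.57
1 - F = 0.66
K = 4 * 0.57 / 0.66
= 3.45


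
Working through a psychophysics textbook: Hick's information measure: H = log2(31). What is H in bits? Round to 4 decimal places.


H = log2(n)
H = log2(31)
= 4.9542


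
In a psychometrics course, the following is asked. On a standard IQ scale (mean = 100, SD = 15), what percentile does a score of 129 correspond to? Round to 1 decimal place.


z = (IQ - mean) / SD
z = (129 - 100) / 15 = 1.9333
Percentile = Phi(1.9333) * 100
Phi(1.9333) = 0.9734
= 97.3


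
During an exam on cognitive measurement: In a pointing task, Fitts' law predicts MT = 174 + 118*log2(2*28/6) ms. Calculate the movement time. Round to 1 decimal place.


MT = 174 + 118 * log2(2*28/6)
2D/W = 9.333333
log2(9.333333) = 3.2224
MT = 174 + 118 * 3.2224
= 554.2 ms


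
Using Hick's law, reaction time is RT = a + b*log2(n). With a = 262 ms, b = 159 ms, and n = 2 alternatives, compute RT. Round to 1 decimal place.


RT = 262 + 159 * log2(2)
log2(2) = 1.0
RT = 262 + 159 * 1.0
= 262 + 159.0
= 421.0 ms


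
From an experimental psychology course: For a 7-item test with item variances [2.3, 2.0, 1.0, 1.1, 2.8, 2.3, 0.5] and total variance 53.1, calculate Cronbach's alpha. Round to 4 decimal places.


alpha = (k/(k-1)) * (1 - sum(s_i^2)/s_total^2)
sum(item variances) = 12.0
k/(k-1) = 7/6 = 1.166667
1 - 12.0/53.1 = 1 - 0.225989 = 0.774011
alpha = 1.166667 * 0.774011
= 0.9030


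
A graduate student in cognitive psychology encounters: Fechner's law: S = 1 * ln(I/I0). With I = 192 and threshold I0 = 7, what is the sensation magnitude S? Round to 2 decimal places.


S = 1 * ln(192/7)
I/I0 = 27.428571
ln(27.428571) = 3.3116
S = 1 * 3.3116
= 3.31


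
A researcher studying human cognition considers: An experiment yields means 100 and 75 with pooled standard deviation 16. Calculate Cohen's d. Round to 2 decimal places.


Cohen's d = (M1 - M2) / S_pooled
= (100 - 75) / 16
= 25 / 16
= 1.56


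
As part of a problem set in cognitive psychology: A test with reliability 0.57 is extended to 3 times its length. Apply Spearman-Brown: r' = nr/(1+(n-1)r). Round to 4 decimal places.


r_new = n*r / (1 + (n-1)*r)
Numerator = 3 * 0.57 = 1.71
Denominator = 1 + 2 * 0.57 = 2.14
r_new = 1.71 / 2.14
= 0.7991


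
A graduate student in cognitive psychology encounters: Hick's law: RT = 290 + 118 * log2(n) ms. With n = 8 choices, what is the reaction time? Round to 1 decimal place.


RT = 290 + 118 * log2(8)
log2(8) = 3.0
RT = 290 + 118 * 3.0
= 290 + 354.0
= 644.0 ms


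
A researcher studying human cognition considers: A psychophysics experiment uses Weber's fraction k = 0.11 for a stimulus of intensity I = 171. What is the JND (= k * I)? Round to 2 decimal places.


JND = k * I
JND = 0.11 * 171
= 18.81


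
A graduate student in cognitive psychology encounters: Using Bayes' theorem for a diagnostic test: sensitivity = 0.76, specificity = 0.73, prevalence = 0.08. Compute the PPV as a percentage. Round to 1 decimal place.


PPV = (sens * prev) / (sens * prev + (1-spec) * (1-prev))
Numerator = 0.76 * 0.08 = 0.0608
P(positive and no disease) = (1 - spec) * (1 - prev) = (1 - 0.73) * (1 - 0.08) = 0.2484
Denominator = 0.0608 + 0.2484 = 0.3092
PPV = 0.0608 / 0.3092 = 0.196636
As percentage = 19.7


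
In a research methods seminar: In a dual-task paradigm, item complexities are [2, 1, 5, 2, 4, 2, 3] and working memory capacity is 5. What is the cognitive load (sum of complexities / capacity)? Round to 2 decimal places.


Total complexity = 2 + 1 + 5 + 2 + 4 + 2 + 3 = 19
Load = total / capacity = 19 / 5
= 3.80


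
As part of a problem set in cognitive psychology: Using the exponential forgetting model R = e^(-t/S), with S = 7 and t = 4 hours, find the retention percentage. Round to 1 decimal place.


R = e^(-t/S)
-t/S = -4/7 = -0.571429
R = e^(-0.571429) = 0.564718
Percentage = 0.564718 * 100
= 56.5


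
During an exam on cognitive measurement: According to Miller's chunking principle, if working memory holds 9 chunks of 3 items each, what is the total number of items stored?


Total items = chunks * items_per_chunk
= 9 * 3
= 27


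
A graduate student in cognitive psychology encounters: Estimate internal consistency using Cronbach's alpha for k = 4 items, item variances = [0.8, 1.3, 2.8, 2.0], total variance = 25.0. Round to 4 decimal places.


alpha = (k/(k-1)) * (1 - sum(s_i^2)/s_total^2)
sum(item variances) = 6.9
k/(k-1) = 4/3 = 1.333333
1 - 6.9/25.0 = 1 - 0.276 = 0.724
alpha = 1.333333 * 0.724
= 0.9653


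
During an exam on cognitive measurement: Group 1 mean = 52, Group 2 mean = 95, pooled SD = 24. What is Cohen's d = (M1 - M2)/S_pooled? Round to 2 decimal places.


Cohen's d = (M1 - M2) / S_pooled
= (52 - 95) / 24
= -43 / 24
= -1.79


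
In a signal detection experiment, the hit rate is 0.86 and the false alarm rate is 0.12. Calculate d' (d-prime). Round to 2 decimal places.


d' = z(HR) - z(FAR)
z(0.86) = 1.0803
z(0.12) = -1.175
d' = 1.0803 - -1.175
= 2.26


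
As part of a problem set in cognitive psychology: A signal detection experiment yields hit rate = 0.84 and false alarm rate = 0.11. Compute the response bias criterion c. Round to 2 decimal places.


c = -0.5 * (z(HR) + z(FAR))
z(0.84) = 0.9945
z(0.11) = -1.2265
c = -0.5 * (0.9945 + -1.2265)
= -0.5 * -0.232
= 0.12


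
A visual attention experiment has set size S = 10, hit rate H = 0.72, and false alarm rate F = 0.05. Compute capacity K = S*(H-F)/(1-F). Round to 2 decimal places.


K = S * (H - F) / (1 - F)
H - F = 0.67
1 - F = 0.95
K = 10 * 0.67 / 0.95
= 7.05


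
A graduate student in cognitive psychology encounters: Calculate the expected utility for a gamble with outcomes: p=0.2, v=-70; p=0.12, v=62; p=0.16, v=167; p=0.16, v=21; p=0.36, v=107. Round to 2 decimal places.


EU = sum(p_i * v_i)
0.2 * -70 = -14.0
0.12 * 62 = 7.44
0.16 * 167 = 26.72
0.16 * 21 = 3.36
0.36 * 107 = 38.52
EU = -14.0 + 7.44 + 26.72 + 3.36 + 38.52
= 62.04


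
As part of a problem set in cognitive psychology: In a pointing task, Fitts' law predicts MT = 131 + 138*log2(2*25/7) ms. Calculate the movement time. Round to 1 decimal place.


MT = 131 + 138 * log2(2*25/7)
2D/W = 7.142857
log2(7.142857) = 2.8365
MT = 131 + 138 * 2.8365
= 522.4 ms


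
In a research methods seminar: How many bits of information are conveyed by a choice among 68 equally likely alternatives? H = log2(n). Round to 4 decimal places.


H = log2(n)
H = log2(68)
= 6.0875


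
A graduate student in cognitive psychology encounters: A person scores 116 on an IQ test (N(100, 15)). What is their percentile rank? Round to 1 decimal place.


z = (IQ - mean) / SD
z = (116 - 100) / 15 = 1.0667
Percentile = Phi(1.0667) * 100
Phi(1.0667) = 0.856946
= 85.7


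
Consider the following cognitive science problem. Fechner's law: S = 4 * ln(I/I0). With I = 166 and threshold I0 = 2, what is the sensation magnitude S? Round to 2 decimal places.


S = 4 * ln(166/2)
I/I0 = 83.0
ln(83.0) = 4.4188
S = 4 * 4.4188
= 17.68


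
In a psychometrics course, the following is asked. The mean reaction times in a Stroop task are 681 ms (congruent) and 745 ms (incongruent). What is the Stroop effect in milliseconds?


Stroop effect = RT(incongruent) - RT(congruent)
= 745 - 681
= 64 ms


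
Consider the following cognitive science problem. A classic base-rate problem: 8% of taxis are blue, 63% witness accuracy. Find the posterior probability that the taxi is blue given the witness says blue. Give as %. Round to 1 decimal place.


P(blue | says blue) = P(says blue | blue)*P(blue) / [P(says blue | blue)*P(blue) + P(says blue | not blue)*P(not blue)]
Numerator = 0.63 * 0.08 = 0.0504
False identification = 0.37 * 0.92 = 0.3404
P = 0.0504 / (0.0504 + 0.3404)
= 0.0504 / 0.3908
As percentage = 12.9


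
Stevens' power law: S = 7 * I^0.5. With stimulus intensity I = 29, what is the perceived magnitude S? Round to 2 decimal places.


S = 7 * 29^0.5
29^0.5 = 5.3852
S = 7 * 5.3852
= 37.70


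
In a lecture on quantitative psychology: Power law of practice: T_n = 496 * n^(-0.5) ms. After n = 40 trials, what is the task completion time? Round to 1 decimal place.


T_n = 496 * 40^(-0.5)
40^(-0.5) = 0.158114
T_n = 496 * 0.158114
= 78.4 ms


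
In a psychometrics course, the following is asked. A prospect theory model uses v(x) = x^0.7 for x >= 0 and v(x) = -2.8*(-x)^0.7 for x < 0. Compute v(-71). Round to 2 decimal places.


Since x = -71 < 0, use v(x) = -lambda*(-x)^alpha
(-x) = 71
71^0.7 = 19.7643
v(-71) = -2.8 * 19.7643
= -55.34


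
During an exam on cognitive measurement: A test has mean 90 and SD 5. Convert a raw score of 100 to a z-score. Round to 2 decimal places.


z = (X - mu) / sigma
= (100 - 90) / 5
= 10 / 5
= 2.00


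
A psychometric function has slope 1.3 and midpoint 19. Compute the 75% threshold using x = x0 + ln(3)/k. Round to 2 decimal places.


At P = 0.75: 0.75 = 1/(1 + e^(-k*(x-x0)))
Solving: e^(-k*(x-x0)) = 1/3
x = x0 + ln(3)/k
ln(3) = 1.0986
x = 19 + 1.0986/1.3
= 19 + 0.8451
= 19.85


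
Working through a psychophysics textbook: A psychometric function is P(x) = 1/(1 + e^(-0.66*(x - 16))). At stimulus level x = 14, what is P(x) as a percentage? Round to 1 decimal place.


P(x) = 1/(1 + e^(-0.66*(14 - 16)))
Exponent = -0.66 * -2 = 1.32
e^(1.32) = 3.743421
P = 1/(1 + 3.743421) = 0.210818
Percentage = 21.1


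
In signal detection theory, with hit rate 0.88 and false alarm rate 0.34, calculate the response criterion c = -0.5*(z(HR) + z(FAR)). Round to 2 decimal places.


c = -0.5 * (z(HR) + z(FAR))
z(0.88) = 1.175
z(0.34) = -0.4125
c = -0.5 * (1.175 + -0.4125)
= -0.5 * 0.7625
= -0.38


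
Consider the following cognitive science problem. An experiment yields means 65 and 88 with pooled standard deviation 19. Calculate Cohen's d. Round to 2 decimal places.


Cohen's d = (M1 - M2) / S_pooled
= (65 - 88) / 19
= -23 / 19
= -1.21


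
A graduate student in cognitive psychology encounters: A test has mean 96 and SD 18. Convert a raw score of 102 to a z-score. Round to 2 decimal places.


z = (X - mu) / sigma
= (102 - 96) / 18
= 6 / 18
= 0.33


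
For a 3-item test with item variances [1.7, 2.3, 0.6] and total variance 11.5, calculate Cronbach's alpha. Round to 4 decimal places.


alpha = (k/(k-1)) * (1 - sum(s_i^2)/s_total^2)
sum(item variances) = 4.6
k/(k-1) = 3/2 = 1.5
1 - 4.6/11.5 = 1 - 0.4 = 0.6
alpha = 1.5 * 0.6
= 0.9000


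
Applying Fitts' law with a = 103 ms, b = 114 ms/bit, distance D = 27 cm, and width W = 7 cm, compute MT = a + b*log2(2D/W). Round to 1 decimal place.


MT = 103 + 114 * log2(2*27/7)
2D/W = 7.714286
log2(7.714286) = 2.9475
MT = 103 + 114 * 2.9475
= 439.0 ms


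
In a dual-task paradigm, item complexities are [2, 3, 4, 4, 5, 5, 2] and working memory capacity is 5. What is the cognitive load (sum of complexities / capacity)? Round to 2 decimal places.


Total complexity = 2 + 3 + 4 + 4 + 5 + 5 + 2 = 25
Load = total / capacity = 25 / 5
= 5.00


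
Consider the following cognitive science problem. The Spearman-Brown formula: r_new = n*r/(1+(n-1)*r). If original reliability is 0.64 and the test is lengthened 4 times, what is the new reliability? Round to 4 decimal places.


r_new = n*r / (1 + (n-1)*r)
Numerator = 4 * 0.64 = 2.56
Denominator = 1 + 3 * 0.64 = 2.92
r_new = 2.56 / 2.92
= 0.8767


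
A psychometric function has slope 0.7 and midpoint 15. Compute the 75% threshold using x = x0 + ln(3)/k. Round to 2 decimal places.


At P = 0.75: 0.75 = 1/(1 + e^(-k*(x-x0)))
Solving: e^(-k*(x-x0)) = 1/3
x = x0 + ln(3)/k
ln(3) = 1.0986
x = 15 + 1.0986/0.7
= 15 + 1.5694
= 16.57


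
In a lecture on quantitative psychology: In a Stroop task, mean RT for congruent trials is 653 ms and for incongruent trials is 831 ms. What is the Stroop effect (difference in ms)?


Stroop effect = RT(incongruent) - RT(congruent)
= 831 - 653
= 178 ms


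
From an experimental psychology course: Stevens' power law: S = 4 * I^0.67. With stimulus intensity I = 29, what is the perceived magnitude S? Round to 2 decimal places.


S = 4 * 29^0.67
29^0.67 = 9.5457
S = 4 * 9.5457
= 38.18


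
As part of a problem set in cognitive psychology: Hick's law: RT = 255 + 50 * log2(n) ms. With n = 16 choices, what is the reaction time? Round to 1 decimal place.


RT = 255 + 50 * log2(16)
log2(16) = 4.0
RT = 255 + 50 * 4.0
= 255 + 200.0
= 455.0 ms


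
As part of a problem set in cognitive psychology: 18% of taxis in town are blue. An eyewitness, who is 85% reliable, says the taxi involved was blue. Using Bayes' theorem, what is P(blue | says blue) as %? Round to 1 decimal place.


P(blue | says blue) = P(says blue | blue)*P(blue) / [P(says blue | blue)*P(blue) + P(says blue | not blue)*P(not blue)]
Numerator = 0.85 * 0.18 = 0.153
False identification = 0.15 * 0.82 = 0.123
P = 0.153 / (0.153 + 0.123)
= 0.153 / 0.276
As percentage = 55.4


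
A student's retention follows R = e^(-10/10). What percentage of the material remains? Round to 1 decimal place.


R = e^(-t/S)
-t/S = -10/10 = -1.0
R = e^(-1.0) = 0.367879
Percentage = 0.367879 * 100
= 36.8


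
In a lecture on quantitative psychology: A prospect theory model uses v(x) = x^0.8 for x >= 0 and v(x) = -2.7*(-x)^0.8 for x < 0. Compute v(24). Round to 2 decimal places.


Since x = 24 >= 0, use v(x) = x^0.8
24^0.8 = 12.7107
v(24) = 12.71


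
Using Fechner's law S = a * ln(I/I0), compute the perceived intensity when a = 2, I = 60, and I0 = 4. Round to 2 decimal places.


S = 2 * ln(60/4)
I/I0 = 15.0
ln(15.0) = 2.7081
S = 2 * 2.7081
= 5.42


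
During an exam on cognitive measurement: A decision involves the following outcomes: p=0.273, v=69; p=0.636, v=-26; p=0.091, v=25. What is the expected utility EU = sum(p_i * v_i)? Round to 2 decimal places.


EU = sum(p_i * v_i)
0.273 * 69 = 18.837
0.636 * -26 = -16.536
0.091 * 25 = 2.275
EU = 18.837 + -16.536 + 2.275
= 4.58


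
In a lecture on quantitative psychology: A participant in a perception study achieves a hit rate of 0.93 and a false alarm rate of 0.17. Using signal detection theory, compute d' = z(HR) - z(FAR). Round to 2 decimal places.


d' = z(HR) - z(FAR)
z(0.93) = 1.4758
z(0.17) = -0.9542
d' = 1.4758 - -0.9542
= 2.43


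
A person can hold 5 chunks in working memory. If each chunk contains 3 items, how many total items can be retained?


Total items = chunks * items_per_chunk
= 5 * 3
= 15


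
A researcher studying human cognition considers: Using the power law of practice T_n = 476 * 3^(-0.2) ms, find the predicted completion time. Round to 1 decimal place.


T_n = 476 * 3^(-0.2)
3^(-0.2) = 0.802742
T_n = 476 * 0.802742
= 382.1 ms


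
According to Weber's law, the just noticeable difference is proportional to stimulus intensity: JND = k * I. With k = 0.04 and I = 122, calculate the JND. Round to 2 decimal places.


JND = k * I
JND = 0.04 * 122
= 4.88


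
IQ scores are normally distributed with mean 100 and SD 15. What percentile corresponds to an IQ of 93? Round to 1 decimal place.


z = (IQ - mean) / SD
z = (93 - 100) / 15 = -0.4667
Percentile = Phi(-0.4667) * 100
Phi(-0.4667) = 0.320357
= 32.0


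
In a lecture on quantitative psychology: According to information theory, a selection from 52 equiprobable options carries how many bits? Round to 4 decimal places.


H = log2(n)
H = log2(52)
= 5.7004


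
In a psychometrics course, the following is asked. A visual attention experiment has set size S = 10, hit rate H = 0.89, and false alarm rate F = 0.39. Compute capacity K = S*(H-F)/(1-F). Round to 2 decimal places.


K = S * (H - F) / (1 - F)
H - F = 0.5
1 - F = 0.61
K = 10 * 0.5 / 0.61
= 8.20


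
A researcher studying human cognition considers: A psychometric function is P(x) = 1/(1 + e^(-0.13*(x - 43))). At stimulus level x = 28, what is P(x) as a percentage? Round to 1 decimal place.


P(x) = 1/(1 + e^(-0.13*(28 - 43)))
Exponent = -0.13 * -15 = 1.95
e^(1.95) = 7.028688
P = 1/(1 + 7.028688) = 0.124553
Percentage = 12.5


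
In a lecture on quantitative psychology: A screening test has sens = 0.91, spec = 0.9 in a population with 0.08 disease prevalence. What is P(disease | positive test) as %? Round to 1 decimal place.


PPV = (sens * prev) / (sens * prev + (1-spec) * (1-prev))
Numerator = 0.91 * 0.08 = 0.0728
P(positive and no disease) = (1 - spec) * (1 - prev) = (1 - 0.9) * (1 - 0.08) = 0.092
Denominator = 0.0728 + 0.092 = 0.1648
PPV = 0.0728 / 0.1648 = 0.441748
As percentage = 44.2


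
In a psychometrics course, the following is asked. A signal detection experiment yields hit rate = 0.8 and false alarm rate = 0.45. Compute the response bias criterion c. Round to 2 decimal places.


c = -0.5 * (z(HR) + z(FAR))
z(0.8) = 0.8416
z(0.45) = -0.1257
c = -0.5 * (0.8416 + -0.1257)
= -0.5 * 0.7159
= -0.36


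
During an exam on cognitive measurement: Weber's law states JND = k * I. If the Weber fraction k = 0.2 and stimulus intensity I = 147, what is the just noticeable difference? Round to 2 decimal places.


JND = k * I
JND = 0.2 * 147
= 29.40


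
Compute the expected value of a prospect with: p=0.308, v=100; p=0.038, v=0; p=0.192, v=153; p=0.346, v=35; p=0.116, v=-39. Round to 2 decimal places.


EU = sum(p_i * v_i)
0.308 * 100 = 30.8
0.038 * 0 = 0.0
0.192 * 153 = 29.376
0.346 * 35 = 12.11
0.116 * -39 = -4.524
EU = 30.8 + 0.0 + 29.376 + 12.11 + -4.524
= 67.76


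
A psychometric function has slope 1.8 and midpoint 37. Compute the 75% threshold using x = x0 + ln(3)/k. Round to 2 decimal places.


At P = 0.75: 0.75 = 1/(1 + e^(-k*(x-x0)))
Solving: e^(-k*(x-x0)) = 1/3
x = x0 + ln(3)/k
ln(3) = 1.0986
x = 37 + 1.0986/1.8
= 37 + 0.6103
= 37.61


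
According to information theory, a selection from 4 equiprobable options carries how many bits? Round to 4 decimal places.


H = log2(n)
H = log2(4)
= 2.0000


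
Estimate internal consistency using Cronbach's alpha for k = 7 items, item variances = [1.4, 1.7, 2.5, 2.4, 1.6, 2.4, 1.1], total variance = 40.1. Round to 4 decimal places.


alpha = (k/(k-1)) * (1 - sum(s_i^2)/s_total^2)
sum(item variances) = 13.1
k/(k-1) = 7/6 = 1.166667
1 - 13.1/40.1 = 1 - 0.326683 = 0.673317
alpha = 1.166667 * 0.673317
= 0.7855


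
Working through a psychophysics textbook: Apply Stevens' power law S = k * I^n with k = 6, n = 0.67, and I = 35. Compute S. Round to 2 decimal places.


S = 6 * 35^0.67
35^0.67 = 10.8274
S = 6 * 10.8274
= 64.96


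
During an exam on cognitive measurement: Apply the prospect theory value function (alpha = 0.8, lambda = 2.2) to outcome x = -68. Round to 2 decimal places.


Since x = -68 < 0, use v(x) = -lambda*(-x)^alpha
(-x) = 68
68^0.8 = 29.242
v(-68) = -2.2 * 29.242
= -64.33


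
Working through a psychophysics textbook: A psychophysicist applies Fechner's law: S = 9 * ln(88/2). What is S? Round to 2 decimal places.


S = 9 * ln(88/2)
I/I0 = 44.0
ln(44.0) = 3.7842
S = 9 * 3.7842
= 34.06


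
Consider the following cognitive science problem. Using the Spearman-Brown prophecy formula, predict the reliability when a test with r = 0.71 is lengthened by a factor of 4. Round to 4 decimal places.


r_new = n*r / (1 + (n-1)*r)
Numerator = 4 * 0.71 = 2.84
Denominator = 1 + 3 * 0.71 = 3.13
r_new = 2.84 / 3.13
= 0.9073


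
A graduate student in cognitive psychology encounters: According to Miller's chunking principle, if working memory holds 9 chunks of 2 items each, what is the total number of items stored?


Total items = chunks * items_per_chunk
= 9 * 2
= 18


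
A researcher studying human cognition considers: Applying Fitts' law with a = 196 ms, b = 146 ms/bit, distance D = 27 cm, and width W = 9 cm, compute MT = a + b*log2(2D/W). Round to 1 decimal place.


MT = 196 + 146 * log2(2*27/9)
2D/W = 6.0
log2(6.0) = 2.585
MT = 196 + 146 * 2.585
= 573.4 ms


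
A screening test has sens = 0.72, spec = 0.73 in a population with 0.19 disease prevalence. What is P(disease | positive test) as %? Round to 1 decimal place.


PPV = (sens * prev) / (sens * prev + (1-spec) * (1-prev))
Numerator = 0.72 * 0.19 = 0.1368
P(positive and no disease) = (1 - spec) * (1 - prev) = (1 - 0.73) * (1 - 0.19) = 0.2187
Denominator = 0.1368 + 0.2187 = 0.3555
PPV = 0.1368 / 0.3555 = 0.38481
As percentage = 38.5


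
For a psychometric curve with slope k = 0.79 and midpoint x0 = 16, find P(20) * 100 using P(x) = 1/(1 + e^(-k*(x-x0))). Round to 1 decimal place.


P(x) = 1/(1 + e^(-0.79*(20 - 16)))
Exponent = -0.79 * 4 = -3.16
e^(-3.16) = 0.042426
P = 1/(1 + 0.042426) = 0.959301
Percentage = 95.9


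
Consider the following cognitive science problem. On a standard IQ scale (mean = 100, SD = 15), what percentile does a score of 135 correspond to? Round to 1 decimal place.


z = (IQ - mean) / SD
z = (135 - 100) / 15 = 2.3333
Percentile = Phi(2.3333) * 100
Phi(2.3333) = 0.990184
= 99.0


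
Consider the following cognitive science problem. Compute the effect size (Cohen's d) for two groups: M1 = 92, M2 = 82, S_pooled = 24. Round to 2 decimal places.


Cohen's d = (M1 - M2) / S_pooled
= (92 - 82) / 24
= 10 / 24
= 0.42


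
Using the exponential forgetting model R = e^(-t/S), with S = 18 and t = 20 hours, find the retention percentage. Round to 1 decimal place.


R = e^(-t/S)
-t/S = -20/18 = -1.111111
R = e^(-1.111111) = 0.329193
Percentage = 0.329193 * 100
= 32.9


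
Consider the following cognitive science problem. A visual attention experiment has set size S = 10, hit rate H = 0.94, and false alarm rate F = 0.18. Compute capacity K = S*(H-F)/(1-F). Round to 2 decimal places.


K = S * (H - F) / (1 - F)
H - F = 0.76
1 - F = 0.82
K = 10 * 0.76 / 0.82
= 9.27


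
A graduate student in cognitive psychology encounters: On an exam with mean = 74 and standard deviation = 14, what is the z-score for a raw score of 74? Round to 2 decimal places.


z = (X - mu) / sigma
= (74 - 74) / 14
= 0 / 14
= 0.00


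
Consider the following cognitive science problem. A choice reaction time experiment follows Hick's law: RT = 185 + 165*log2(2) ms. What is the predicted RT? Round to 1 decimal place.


RT = 185 + 165 * log2(2)
log2(2) = 1.0
RT = 185 + 165 * 1.0
= 185 + 165.0
= 350.0 ms


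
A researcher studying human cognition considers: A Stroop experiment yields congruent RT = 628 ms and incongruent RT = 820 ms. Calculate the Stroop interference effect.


Stroop effect = RT(incongruent) - RT(congruent)
= 820 - 628
= 192 ms


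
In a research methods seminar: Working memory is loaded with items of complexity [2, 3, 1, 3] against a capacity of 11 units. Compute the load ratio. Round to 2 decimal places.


Total complexity = 2 + 3 + 1 + 3 = 9
Load = total / capacity = 9 / 11
= 0.82


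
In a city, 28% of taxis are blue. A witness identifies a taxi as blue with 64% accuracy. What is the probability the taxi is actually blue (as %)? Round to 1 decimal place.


P(blue | says blue) = P(says blue | blue)*P(blue) / [P(says blue | blue)*P(blue) + P(says blue | not blue)*P(not blue)]
Numerator = 0.64 * 0.28 = 0.1792
False identification = 0.36 * 0.72 = 0.2592
P = 0.1792 / (0.1792 + 0.2592)
= 0.1792 / 0.4384
As percentage = 40.9


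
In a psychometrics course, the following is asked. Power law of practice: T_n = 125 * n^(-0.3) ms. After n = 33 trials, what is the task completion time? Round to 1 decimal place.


T_n = 125 * 33^(-0.3)
33^(-0.3) = 0.350305
T_n = 125 * 0.350305
= 43.8 ms


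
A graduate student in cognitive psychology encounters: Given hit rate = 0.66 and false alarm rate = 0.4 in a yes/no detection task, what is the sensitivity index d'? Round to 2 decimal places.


d' = z(HR) - z(FAR)
z(0.66) = 0.4125
z(0.4) = -0.2533
d' = 0.4125 - -0.2533
= 0.67


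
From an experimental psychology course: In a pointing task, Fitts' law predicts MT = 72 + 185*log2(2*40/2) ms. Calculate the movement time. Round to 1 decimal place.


MT = 72 + 185 * log2(2*40/2)
2D/W = 40.0
log2(40.0) = 5.3219
MT = 72 + 185 * 5.3219
= 1056.6 ms


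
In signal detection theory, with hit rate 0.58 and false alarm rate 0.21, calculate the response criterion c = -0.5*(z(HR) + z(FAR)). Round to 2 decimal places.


c = -0.5 * (z(HR) + z(FAR))
z(0.58) = 0.2019
z(0.21) = -0.8064
c = -0.5 * (0.2019 + -0.8064)
= -0.5 * -0.6045
= 0.30


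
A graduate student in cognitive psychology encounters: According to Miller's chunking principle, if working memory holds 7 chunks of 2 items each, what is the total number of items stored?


Total items = chunks * items_per_chunk
= 7 * 2
= 14


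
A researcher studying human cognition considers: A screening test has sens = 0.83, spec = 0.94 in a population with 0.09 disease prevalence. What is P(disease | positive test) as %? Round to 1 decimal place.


PPV = (sens * prev) / (sens * prev + (1-spec) * (1-prev))
Numerator = 0.83 * 0.09 = 0.0747
P(positive and no disease) = (1 - spec) * (1 - prev) = (1 - 0.94) * (1 - 0.09) = 0.0546
Denominator = 0.0747 + 0.0546 = 0.1293
PPV = 0.0747 / 0.1293 = 0.577726
As percentage = 57.8


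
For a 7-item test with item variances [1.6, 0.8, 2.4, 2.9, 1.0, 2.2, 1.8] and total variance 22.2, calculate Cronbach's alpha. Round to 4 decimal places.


alpha = (k/(k-1)) * (1 - sum(s_i^2)/s_total^2)
sum(item variances) = 12.7
k/(k-1) = 7/6 = 1.166667
1 - 12.7/22.2 = 1 - 0.572072 = 0.427928
alpha = 1.166667 * 0.427928
= 0.4992


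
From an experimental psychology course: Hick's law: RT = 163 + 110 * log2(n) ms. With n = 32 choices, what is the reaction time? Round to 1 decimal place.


RT = 163 + 110 * log2(32)
log2(32) = 5.0
RT = 163 + 110 * 5.0
= 163 + 550.0
= 713.0 ms


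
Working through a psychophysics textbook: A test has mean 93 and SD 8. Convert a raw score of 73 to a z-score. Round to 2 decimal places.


z = (X - mu) / sigma
= (73 - 93) / 8
= -20 / 8
= -2.50


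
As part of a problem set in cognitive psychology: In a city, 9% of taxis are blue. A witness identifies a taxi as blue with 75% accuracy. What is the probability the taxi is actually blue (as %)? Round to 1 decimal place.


P(blue | says blue) = P(says blue | blue)*P(blue) / [P(says blue | blue)*P(blue) + P(says blue | not blue)*P(not blue)]
Numerator = 0.75 * 0.09 = 0.0675
False identification = 0.25 * 0.91 = 0.2275
P = 0.0675 / (0.0675 + 0.2275)
= 0.0675 / 0.295
As percentage = 22.9


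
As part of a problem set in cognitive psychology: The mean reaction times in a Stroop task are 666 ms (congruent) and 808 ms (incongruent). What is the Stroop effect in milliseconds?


Stroop effect = RT(incongruent) - RT(congruent)
= 808 - 666
= 142 ms


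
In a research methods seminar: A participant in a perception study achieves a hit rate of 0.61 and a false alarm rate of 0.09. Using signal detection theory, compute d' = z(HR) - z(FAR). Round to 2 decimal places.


d' = z(HR) - z(FAR)
z(0.61) = 0.2793
z(0.09) = -1.3408
d' = 0.2793 - -1.3408
= 1.62


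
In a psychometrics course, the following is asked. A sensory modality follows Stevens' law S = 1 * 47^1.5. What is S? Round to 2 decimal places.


S = 1 * 47^1.5
47^1.5 = 322.2158
S = 1 * 322.2158
= 322.22


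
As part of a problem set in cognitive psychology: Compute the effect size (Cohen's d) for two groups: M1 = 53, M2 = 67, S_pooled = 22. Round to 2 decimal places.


Cohen's d = (M1 - M2) / S_pooled
= (53 - 67) / 22
= -14 / 22
= -0.64


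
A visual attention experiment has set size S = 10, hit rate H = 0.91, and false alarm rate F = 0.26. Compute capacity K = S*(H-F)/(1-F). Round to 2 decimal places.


K = S * (H - F) / (1 - F)
H - F = 0.65
1 - F = 0.74
K = 10 * 0.65 / 0.74
= 8.78


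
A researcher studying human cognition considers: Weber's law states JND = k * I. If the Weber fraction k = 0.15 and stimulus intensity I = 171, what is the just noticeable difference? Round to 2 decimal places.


JND = k * I
JND = 0.15 * 171
= 25.65


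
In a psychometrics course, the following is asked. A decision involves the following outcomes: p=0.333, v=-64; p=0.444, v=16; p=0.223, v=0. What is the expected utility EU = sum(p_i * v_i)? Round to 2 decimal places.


EU = sum(p_i * v_i)
0.333 * -64 = -21.312
0.444 * 16 = 7.104
0.223 * 0 = 0.0
EU = -21.312 + 7.104 + 0.0
= -14.21


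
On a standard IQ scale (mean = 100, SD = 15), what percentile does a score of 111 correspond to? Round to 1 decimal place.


z = (IQ - mean) / SD
z = (111 - 100) / 15 = 0.7333
Percentile = Phi(0.7333) * 100
Phi(0.7333) = 0.768312
= 76.8


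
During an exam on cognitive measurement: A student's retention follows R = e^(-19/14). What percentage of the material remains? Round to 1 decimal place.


R = e^(-t/S)
-t/S = -19/14 = -1.357143
R = e^(-1.357143) = 0.257395
Percentage = 0.257395 * 100
= 25.7


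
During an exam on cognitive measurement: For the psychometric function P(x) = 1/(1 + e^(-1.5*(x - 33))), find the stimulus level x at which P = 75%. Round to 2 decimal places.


At P = 0.75: 0.75 = 1/(1 + e^(-k*(x-x0)))
Solving: e^(-k*(x-x0)) = 1/3
x = x0 + ln(3)/k
ln(3) = 1.0986
x = 33 + 1.0986/1.5
= 33 + 0.7324
= 33.73


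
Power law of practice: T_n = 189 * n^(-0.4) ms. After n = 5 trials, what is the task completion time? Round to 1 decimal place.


T_n = 189 * 5^(-0.4)
5^(-0.4) = 0.525306
T_n = 189 * 0.525306
= 99.3 ms


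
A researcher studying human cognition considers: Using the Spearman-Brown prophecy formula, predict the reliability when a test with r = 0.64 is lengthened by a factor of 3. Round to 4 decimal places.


r_new = n*r / (1 + (n-1)*r)
Numerator = 3 * 0.64 = 1.92
Denominator = 1 + 2 * 0.64 = 2.28
r_new = 1.92 / 2.28
= 0.8421


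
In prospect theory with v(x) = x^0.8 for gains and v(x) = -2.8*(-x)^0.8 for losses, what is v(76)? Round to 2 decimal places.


Since x = 76 >= 0, use v(x) = x^0.8
76^0.8 = 31.9632
v(76) = 31.96


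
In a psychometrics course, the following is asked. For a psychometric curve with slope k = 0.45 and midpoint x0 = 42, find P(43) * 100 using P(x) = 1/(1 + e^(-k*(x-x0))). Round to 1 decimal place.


P(x) = 1/(1 + e^(-0.45*(43 - 42)))
Exponent = -0.45 * 1 = -0.45
e^(-0.45) = 0.637628
P = 1/(1 + 0.637628) = 0.610639
Percentage = 61.1


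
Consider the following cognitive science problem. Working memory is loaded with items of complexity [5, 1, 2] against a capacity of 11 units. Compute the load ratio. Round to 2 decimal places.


Total complexity = 5 + 1 + 2 = 8
Load = total / capacity = 8 / 11
= 0.73


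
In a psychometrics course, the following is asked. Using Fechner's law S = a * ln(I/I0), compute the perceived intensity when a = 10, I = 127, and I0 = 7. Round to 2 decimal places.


S = 10 * ln(127/7)
I/I0 = 18.142857
ln(18.142857) = 2.8983
S = 10 * 2.8983
= 28.98


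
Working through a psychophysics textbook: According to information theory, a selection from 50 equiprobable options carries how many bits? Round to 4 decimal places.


H = log2(n)
H = log2(50)
= 5.6439


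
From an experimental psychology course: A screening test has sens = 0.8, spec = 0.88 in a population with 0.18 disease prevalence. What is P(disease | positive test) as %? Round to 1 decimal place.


PPV = (sens * prev) / (sens * prev + (1-spec) * (1-prev))
Numerator = 0.8 * 0.18 = 0.144
P(positive and no disease) = (1 - spec) * (1 - prev) = (1 - 0.88) * (1 - 0.18) = 0.0984
Denominator = 0.144 + 0.0984 = 0.2424
PPV = 0.144 / 0.2424 = 0.594059
As percentage = 59.4


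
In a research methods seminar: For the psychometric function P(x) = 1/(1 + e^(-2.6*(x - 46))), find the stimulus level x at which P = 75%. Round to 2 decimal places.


At P = 0.75: 0.75 = 1/(1 + e^(-k*(x-x0)))
Solving: e^(-k*(x-x0)) = 1/3
x = x0 + ln(3)/k
ln(3) = 1.0986
x = 46 + 1.0986/2.6
= 46 + 0.4225
= 46.42


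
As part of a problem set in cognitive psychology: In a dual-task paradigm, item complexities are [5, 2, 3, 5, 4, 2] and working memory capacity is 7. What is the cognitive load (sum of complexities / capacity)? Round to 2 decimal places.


Total complexity = 5 + 2 + 3 + 5 + 4 + 2 = 21
Load = total / capacity = 21 / 7
= 3.00


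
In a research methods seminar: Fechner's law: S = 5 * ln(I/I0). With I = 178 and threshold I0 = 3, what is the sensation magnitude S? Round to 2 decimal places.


S = 5 * ln(178/3)
I/I0 = 59.333333
ln(59.333333) = 4.0832
S = 5 * 4.0832
= 20.42


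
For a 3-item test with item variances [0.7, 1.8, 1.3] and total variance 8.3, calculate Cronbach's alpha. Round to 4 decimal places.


alpha = (k/(k-1)) * (1 - sum(s_i^2)/s_total^2)
sum(item variances) = 3.8
k/(k-1) = 3/2 = 1.5
1 - 3.8/8.3 = 1 - 0.457831 = 0.542169
alpha = 1.5 * 0.542169
= 0.8133


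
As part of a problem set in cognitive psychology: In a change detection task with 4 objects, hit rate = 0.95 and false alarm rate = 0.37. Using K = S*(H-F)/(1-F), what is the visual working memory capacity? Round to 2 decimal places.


K = S * (H - F) / (1 - F)
H - F = 0.58
1 - F = 0.63
K = 4 * 0.58 / 0.63
= 3.68


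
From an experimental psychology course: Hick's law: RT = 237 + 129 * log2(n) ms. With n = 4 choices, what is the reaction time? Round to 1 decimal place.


RT = 237 + 129 * log2(4)
log2(4) = 2.0
RT = 237 + 129 * 2.0
= 237 + 258.0
= 495.0 ms


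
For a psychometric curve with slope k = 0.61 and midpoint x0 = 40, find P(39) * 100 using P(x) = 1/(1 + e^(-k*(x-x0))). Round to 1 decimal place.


P(x) = 1/(1 + e^(-0.61*(39 - 40)))
Exponent = -0.61 * -1 = 0.61
e^(0.61) = 1.840431
P = 1/(1 + 1.840431) = 0.352059
Percentage = 35.2


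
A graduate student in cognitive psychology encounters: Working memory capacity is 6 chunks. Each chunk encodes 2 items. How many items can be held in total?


Total items = chunks * items_per_chunk
= 6 * 2
= 12


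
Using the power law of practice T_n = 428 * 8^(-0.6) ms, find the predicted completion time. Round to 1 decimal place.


T_n = 428 * 8^(-0.6)
8^(-0.6) = 0.287175
T_n = 428 * 0.287175
= 122.9 ms


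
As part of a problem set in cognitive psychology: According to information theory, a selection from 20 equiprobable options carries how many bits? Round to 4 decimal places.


H = log2(n)
H = log2(20)
= 4.3219


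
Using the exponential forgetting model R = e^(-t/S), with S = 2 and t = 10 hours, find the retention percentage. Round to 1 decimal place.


R = e^(-t/S)
-t/S = -10/2 = -5.0
R = e^(-5.0) = 0.006738
Percentage = 0.006738 * 100
= 0.7


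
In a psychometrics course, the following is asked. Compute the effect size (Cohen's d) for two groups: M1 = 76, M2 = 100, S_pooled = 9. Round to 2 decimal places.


Cohen's d = (M1 - M2) / S_pooled
= (76 - 100) / 9
= -24 / 9
= -2.67
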